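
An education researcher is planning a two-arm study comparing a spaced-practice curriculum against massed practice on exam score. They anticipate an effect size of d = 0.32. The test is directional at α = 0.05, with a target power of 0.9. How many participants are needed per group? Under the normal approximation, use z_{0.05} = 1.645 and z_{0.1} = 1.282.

n = 168 per group

For two independent groups with equal n: n = 2·((z_{α} + z_β) / d)².
z_{α} + z_β = 1.645 + 1.282 = 2.927.
n = 2 × (2.927 / 0.32)² = 2 × 9.147² = 2 × 83.67 = 167.3.
Round up to the next whole participant.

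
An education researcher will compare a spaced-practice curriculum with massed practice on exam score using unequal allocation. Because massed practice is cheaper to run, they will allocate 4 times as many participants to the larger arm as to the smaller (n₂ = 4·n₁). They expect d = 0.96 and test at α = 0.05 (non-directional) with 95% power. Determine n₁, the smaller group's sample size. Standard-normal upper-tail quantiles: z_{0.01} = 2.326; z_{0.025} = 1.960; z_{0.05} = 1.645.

n₁ = 18

With allocation ratio k = n₂/n₁ = 4, Var(x̄₁−x̄₂) = σ²(1/n₁ + 1/(k·n₁)) = σ²·(k+1)/(k·n₁).
So n₁ = (1 + 1/k)·((z_{α/2} + z_β)/d)² = 1.250 × (3.605/0.96)².
n₁ = 1.250 × 14.10 = 17.6.
Round up: n₁ = 18, giving n₂ = 4 × 18 = 72.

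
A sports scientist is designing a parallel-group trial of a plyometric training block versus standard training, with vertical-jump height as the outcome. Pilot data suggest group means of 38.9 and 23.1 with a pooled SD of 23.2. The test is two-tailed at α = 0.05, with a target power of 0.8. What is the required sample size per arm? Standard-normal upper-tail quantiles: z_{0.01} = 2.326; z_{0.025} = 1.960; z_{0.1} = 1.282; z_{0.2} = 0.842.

n = 34 per group

Cohen's d = |M₁ − M₂| / SD_pooled = |38.9 − 23.1| / 23.2 = 15.8 / 23.2 = 0.681.
For two independent groups with equal n: n = 2·((z_{α/2} + z_β) / d)².
z_{α/2} + z_β = 1.960 + 0.842 = 2.802.
n = 2 × (2.802 / 0.681)² = 2 × 4.115² = 2 × 16.93 = 33.9.
Round up to the next whole participant.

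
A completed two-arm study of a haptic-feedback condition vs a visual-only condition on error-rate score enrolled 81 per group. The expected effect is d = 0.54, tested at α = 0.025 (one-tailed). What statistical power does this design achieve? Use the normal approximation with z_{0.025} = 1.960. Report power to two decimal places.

For two equal groups, power = Φ(d·√(n/2) − z_{α}).
d·√(n/2) = 0.54 × √(81/2) = 0.54 × 6.364 = 3.437.
z_β = 3.437 − 1.960 = 1.477.
Power = Φ(1.477) = 0.930.

power ≈ 0.93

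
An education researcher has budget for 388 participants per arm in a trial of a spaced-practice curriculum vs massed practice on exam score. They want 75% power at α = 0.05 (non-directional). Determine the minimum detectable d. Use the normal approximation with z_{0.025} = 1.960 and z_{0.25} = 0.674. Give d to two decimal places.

d_min ≈ 0.19

For two independent groups of n = 388 each: d_min = (z_{α/2} + z_β)·√(2/n).
z-sum = 1.960 + 0.674 = 2.634.
d_min = 2.634 × √(2/388) = 2.634 × 0.0718 = 0.189.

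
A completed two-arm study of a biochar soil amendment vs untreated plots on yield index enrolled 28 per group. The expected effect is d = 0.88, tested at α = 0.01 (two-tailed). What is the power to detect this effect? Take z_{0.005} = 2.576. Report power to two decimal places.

For two equal groups, power = Φ(d·√(n/2) − z_{α/2}).
d·√(n/2) = 0.88 × √(28/2) = 0.88 × 3.742 = 3.293.
z_β = 3.293 − 2.576 = 0.717.
Power = Φ(0.717) = 0.763.

power ≈ 0.76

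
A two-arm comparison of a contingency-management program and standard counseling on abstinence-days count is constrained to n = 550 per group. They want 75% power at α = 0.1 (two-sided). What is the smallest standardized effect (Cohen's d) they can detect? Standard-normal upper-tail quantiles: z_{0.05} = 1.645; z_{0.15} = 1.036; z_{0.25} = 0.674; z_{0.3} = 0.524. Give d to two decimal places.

d_min ≈ 0.14

For two independent groups of n = 550 each: d_min = (z_{α/2} + z_β)·√(2/n).
z-sum = 1.645 + 0.674 = 2.319.
d_min = 2.319 × √(2/550) = 2.319 × 0.0603 = 0.140.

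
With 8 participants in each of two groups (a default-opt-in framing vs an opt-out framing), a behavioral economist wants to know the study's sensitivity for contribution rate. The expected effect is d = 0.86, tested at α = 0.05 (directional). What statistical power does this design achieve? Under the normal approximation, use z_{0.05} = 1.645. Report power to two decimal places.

power ≈ 0.53

For two equal groups, power = Φ(d·√(n/2) − z_{α}).
d·√(n/2) = 0.86 × √(8/2) = 0.86 × 2.000 = 1.720.
z_β = 1.720 − 1.645 = 0.075.
Power = Φ(0.075) = 0.530.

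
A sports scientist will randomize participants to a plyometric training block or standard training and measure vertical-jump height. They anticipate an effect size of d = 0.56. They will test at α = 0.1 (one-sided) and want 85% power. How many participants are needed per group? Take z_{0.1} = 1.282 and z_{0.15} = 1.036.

For two independent groups with equal n: n = 2·((z_{α} + z_β) / d)².
z_{α} + z_β = 1.282 + 1.036 = 2.318.
n = 2 × (2.318 / 0.56)² = 2 × 4.139² = 2 × 17.13 = 34.3.
Round up to the next whole participant.

n = 35 per group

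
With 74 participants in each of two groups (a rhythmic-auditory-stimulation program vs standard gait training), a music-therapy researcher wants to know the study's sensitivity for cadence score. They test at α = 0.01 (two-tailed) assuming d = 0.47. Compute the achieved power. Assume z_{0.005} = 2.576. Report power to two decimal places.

For two equal groups, power = Φ(d·√(n/2) − z_{α/2}).
d·√(n/2) = 0.47 × √(74/2) = 0.47 × 6.083 = 2.859.
z_β = 2.859 − 2.576 = 0.283.
Power = Φ(0.283) = 0.611.

power ≈ 0.61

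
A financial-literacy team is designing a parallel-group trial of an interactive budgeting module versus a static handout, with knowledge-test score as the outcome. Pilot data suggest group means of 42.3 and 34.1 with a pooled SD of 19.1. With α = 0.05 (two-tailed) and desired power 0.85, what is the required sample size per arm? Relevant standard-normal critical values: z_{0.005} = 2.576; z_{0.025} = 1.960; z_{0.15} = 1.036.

Cohen's d = |M₁ − M₂| / SD_pooled = |42.3 − 34.1| / 19.1 = 8.2 / 19.1 = 0.429.
For two independent groups with equal n: n = 2·((z_{α/2} + z_β) / d)².
z_{α/2} + z_β = 1.960 + 1.036 = 2.996.
n = 2 × (2.996 / 0.429)² = 2 × 6.984² = 2 × 48.77 = 97.5.
Round up to the next whole participant.

n = 98 per group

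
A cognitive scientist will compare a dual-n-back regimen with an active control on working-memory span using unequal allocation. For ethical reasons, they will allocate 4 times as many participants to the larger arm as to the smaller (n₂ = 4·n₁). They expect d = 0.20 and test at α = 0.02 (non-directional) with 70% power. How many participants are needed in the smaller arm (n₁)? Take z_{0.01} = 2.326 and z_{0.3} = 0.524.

n₁ = 254

With allocation ratio k = n₂/n₁ = 4, Var(x̄₁−x̄₂) = σ²(1/n₁ + 1/(k·n₁)) = σ²·(k+1)/(k·n₁).
So n₁ = (1 + 1/k)·((z_{α/2} + z_β)/d)² = 1.250 × (2.850/0.20)².
n₁ = 1.250 × 203.06 = 253.8.
Round up: n₁ = 254, giving n₂ = 4 × 254 = 1016.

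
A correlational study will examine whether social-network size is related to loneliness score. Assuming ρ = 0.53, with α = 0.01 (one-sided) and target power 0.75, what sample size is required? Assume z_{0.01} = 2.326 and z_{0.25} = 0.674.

n = 29

Fisher's z: C = ½·ln((1+r)/(1−r)) = ½·ln(3.2553) = 0.5901.
n = ((z_{α} + z_β)/C)² + 3.
(2.326 + 0.674) / 0.5901 = 3.000 / 0.5901 = 5.084.
n = 5.084² + 3 = 25.85 + 3 = 28.8.
Round up.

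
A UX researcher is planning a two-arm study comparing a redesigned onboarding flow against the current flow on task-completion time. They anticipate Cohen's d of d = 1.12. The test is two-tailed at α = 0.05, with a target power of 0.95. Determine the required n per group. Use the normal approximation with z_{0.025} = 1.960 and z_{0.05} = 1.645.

For two independent groups with equal n: n = 2·((z_{α/2} + z_β) / d)².
z_{α/2} + z_β = 1.960 + 1.645 = 3.605.
n = 2 × (3.605 / 1.12)² = 2 × 3.219² = 2 × 10.36 = 20.7.
Round up to the next whole participant.

n = 21 per group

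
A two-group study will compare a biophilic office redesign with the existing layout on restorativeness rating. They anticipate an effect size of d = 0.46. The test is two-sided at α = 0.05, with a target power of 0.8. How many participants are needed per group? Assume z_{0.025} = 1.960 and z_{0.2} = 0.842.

n = 75 per group

For two independent groups with equal n: n = 2·((z_{α/2} + z_β) / d)².
z_{α/2} + z_β = 1.960 + 0.842 = 2.802.
n = 2 × (2.802 / 0.46)² = 2 × 6.091² = 2 × 37.10 = 74.2.
Round up to the next whole participant.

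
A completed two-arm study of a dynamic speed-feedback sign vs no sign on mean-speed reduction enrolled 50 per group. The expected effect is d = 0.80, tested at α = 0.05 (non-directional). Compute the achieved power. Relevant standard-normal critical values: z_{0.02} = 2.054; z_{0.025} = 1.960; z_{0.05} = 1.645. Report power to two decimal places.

For two equal groups, power = Φ(d·√(n/2) − z_{α/2}).
d·√(n/2) = 0.80 × √(50/2) = 0.80 × 5.000 = 4.000.
z_β = 4.000 − 1.960 = 2.040.
Power = Φ(2.040) = 0.979.

power ≈ 0.98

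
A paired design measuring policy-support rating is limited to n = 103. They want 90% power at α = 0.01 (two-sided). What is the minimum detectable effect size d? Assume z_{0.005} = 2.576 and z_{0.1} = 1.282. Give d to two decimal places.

For a single sample (or paired design) of n = 103: d_min = (z_{α/2} + z_β)/√n.
z-sum = 2.576 + 1.282 = 3.858.
d_min = 3.858 / √103 = 3.858 / 10.149 = 0.380.

d_min ≈ 0.38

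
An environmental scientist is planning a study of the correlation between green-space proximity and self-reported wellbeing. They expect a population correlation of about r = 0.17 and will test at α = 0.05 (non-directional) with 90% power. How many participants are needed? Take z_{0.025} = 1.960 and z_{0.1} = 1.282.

n = 360

Fisher's z: C = ½·ln((1+r)/(1−r)) = ½·ln(1.4096) = 0.1717.
n = ((z_{α/2} + z_β)/C)² + 3.
(1.960 + 1.282) / 0.1717 = 3.242 / 0.1717 = 18.882.
n = 18.882² + 3 = 356.52 + 3 = 359.5.
Round up.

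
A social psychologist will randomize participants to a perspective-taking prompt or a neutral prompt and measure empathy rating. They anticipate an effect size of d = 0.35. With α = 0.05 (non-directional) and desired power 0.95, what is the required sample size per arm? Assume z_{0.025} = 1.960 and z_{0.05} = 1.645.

For two independent groups with equal n: n = 2·((z_{α/2} + z_β) / d)².
z_{α/2} + z_β = 1.960 + 1.645 = 3.605.
n = 2 × (3.605 / 0.35)² = 2 × 10.300² = 2 × 106.09 = 212.2.
Round up to the next whole participant.

n = 213 per group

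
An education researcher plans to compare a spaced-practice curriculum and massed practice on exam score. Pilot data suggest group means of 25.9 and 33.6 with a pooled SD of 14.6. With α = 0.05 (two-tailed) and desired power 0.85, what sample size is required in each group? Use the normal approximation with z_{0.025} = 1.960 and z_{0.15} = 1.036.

Cohen's d = |M₁ − M₂| / SD_pooled = |25.9 − 33.6| / 14.6 = 7.7 / 14.6 = 0.527.
For two independent groups with equal n: n = 2·((z_{α/2} + z_β) / d)².
z_{α/2} + z_β = 1.960 + 1.036 = 2.996.
n = 2 × (2.996 / 0.527)² = 2 × 5.685² = 2 × 32.32 = 64.6.
Round up to the next whole participant.

n = 65 per group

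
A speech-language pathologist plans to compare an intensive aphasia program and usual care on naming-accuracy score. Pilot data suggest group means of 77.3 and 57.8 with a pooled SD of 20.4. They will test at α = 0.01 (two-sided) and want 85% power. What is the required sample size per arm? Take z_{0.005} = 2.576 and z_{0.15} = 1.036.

n = 29 per group

Cohen's d = |M₁ − M₂| / SD_pooled = |77.3 − 57.8| / 20.4 = 19.5 / 20.4 = 0.956.
For two independent groups with equal n: n = 2·((z_{α/2} + z_β) / d)².
z_{α/2} + z_β = 2.576 + 1.036 = 3.612.
n = 2 × (3.612 / 0.956)² = 2 × 3.778² = 2 × 14.28 = 28.6.
Round up to the next whole participant.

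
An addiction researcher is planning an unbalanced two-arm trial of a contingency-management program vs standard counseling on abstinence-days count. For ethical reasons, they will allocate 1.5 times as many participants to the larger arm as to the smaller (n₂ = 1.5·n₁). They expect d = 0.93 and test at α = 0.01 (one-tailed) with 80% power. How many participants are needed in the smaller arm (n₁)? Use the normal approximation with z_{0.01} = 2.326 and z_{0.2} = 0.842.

n₁ = 20

With allocation ratio k = n₂/n₁ = 1.5, Var(x̄₁−x̄₂) = σ²(1/n₁ + 1/(k·n₁)) = σ²·(k+1)/(k·n₁).
So n₁ = (1 + 1/k)·((z_{α} + z_β)/d)² = 1.667 × (3.168/0.93)².
n₁ = 1.667 × 11.60 = 19.3.
Round up: n₁ = 20, giving n₂ = 1.5 × 20 = 30.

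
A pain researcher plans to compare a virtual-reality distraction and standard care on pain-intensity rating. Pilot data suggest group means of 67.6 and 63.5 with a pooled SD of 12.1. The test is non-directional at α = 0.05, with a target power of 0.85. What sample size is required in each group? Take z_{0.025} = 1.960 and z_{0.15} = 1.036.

Cohen's d = |M₁ − M₂| / SD_pooled = |67.6 − 63.5| / 12.1 = 4.1 / 12.1 = 0.339.
For two independent groups with equal n: n = 2·((z_{α/2} + z_β) / d)².
z_{α/2} + z_β = 1.960 + 1.036 = 2.996.
n = 2 × (2.996 / 0.339)² = 2 × 8.838² = 2 × 78.11 = 156.2.
Round up to the next whole participant.

n = 157 per group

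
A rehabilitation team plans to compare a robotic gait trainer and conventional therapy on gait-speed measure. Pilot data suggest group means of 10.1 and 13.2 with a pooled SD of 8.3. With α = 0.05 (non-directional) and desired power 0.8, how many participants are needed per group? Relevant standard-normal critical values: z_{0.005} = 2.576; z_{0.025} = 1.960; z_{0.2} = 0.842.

n = 113 per group

Cohen's d = |M₁ − M₂| / SD_pooled = |10.1 − 13.2| / 8.3 = 3.1 / 8.3 = 0.373.
For two independent groups with equal n: n = 2·((z_{α/2} + z_β) / d)².
z_{α/2} + z_β = 1.960 + 0.842 = 2.802.
n = 2 × (2.802 / 0.373)² = 2 × 7.512² = 2 × 56.43 = 112.9.
Round up to the next whole participant.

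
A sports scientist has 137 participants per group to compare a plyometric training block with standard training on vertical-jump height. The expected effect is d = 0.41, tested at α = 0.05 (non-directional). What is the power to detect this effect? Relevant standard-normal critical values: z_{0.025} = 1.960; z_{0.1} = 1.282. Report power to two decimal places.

power ≈ 0.92

For two equal groups, power = Φ(d·√(n/2) − z_{α/2}).
d·√(n/2) = 0.41 × √(137/2) = 0.41 × 8.276 = 3.393.
z_β = 3.393 − 1.960 = 1.433.
Power = Φ(1.433) = 0.924.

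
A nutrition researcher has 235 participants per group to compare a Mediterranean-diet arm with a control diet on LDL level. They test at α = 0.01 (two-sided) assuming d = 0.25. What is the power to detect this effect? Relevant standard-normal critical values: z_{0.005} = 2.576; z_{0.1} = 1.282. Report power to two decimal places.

For two equal groups, power = Φ(d·√(n/2) − z_{α/2}).
d·√(n/2) = 0.25 × √(235/2) = 0.25 × 10.840 = 2.710.
z_β = 2.710 − 2.576 = 0.134.
Power = Φ(0.134) = 0.553.

power ≈ 0.55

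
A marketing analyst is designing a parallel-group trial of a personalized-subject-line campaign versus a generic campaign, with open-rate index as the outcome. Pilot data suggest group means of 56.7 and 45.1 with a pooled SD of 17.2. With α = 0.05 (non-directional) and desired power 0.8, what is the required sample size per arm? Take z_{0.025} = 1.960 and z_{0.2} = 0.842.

Cohen's d = |M₁ − M₂| / SD_pooled = |56.7 − 45.1| / 17.2 = 11.6 / 17.2 = 0.674.
For two independent groups with equal n: n = 2·((z_{α/2} + z_β) / d)².
z_{α/2} + z_β = 1.960 + 0.842 = 2.802.
n = 2 × (2.802 / 0.674)² = 2 × 4.157² = 2 × 17.28 = 34.6.
Round up to the next whole participant.

n = 35 per group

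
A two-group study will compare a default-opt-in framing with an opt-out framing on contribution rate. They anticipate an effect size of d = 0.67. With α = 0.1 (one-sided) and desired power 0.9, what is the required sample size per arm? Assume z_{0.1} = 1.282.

For two independent groups with equal n: n = 2·((z_{α} + z_β) / d)².
z_{α} + z_β = 1.282 + 1.282 = 2.564.
n = 2 × (2.564 / 0.67)² = 2 × 3.827² = 2 × 14.64 = 29.3.
Round up to the next whole participant.

n = 30 per group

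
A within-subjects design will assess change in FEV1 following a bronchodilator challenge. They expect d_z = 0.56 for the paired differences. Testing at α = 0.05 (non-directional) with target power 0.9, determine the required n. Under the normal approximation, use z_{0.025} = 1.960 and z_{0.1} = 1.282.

n = 34 pairs

For a paired (one-sample on differences) test: n = ((z_{α/2} + z_β) / d)².
z_{α/2} + z_β = 1.960 + 1.282 = 3.242.
n = (3.242 / 0.56)² = 5.789² = 33.52.
Round up.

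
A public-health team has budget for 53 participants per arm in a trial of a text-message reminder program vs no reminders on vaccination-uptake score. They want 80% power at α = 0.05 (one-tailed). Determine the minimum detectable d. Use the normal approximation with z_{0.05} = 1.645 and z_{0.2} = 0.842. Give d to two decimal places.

d_min ≈ 0.48

For two independent groups of n = 53 each: d_min = (z_{α} + z_β)·√(2/n).
z-sum = 1.645 + 0.842 = 2.487.
d_min = 2.487 × √(2/53) = 2.487 × 0.1943 = 0.483.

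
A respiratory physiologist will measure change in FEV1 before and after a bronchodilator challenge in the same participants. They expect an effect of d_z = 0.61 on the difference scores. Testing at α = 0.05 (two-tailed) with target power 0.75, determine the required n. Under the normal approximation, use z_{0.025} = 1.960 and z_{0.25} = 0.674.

For a paired (one-sample on differences) test: n = ((z_{α/2} + z_β) / d)².
z_{α/2} + z_β = 1.960 + 0.674 = 2.634.
n = (2.634 / 0.61)² = 4.318² = 18.65.
Round up.

n = 19 pairs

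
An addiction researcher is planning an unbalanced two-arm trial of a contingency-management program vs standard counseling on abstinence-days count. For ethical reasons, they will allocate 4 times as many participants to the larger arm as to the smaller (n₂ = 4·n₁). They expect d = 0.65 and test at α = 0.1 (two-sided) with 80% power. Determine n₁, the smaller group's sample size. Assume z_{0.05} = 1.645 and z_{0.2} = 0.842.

n₁ = 19

With allocation ratio k = n₂/n₁ = 4, Var(x̄₁−x̄₂) = σ²(1/n₁ + 1/(k·n₁)) = σ²·(k+1)/(k·n₁).
So n₁ = (1 + 1/k)·((z_{α/2} + z_β)/d)² = 1.250 × (2.487/0.65)².
n₁ = 1.250 × 14.64 = 18.3.
Round up: n₁ = 19, giving n₂ = 4 × 19 = 76.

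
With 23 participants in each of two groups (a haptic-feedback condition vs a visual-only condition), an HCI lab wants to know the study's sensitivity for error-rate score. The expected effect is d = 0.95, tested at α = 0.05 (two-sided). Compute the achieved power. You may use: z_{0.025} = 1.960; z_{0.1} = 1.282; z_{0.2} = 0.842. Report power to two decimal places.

For two equal groups, power = Φ(d·√(n/2) − z_{α/2}).
d·√(n/2) = 0.95 × √(23/2) = 0.95 × 3.391 = 3.222.
z_β = 3.222 − 1.960 = 1.262.
Power = Φ(1.262) = 0.896.

power ≈ 0.90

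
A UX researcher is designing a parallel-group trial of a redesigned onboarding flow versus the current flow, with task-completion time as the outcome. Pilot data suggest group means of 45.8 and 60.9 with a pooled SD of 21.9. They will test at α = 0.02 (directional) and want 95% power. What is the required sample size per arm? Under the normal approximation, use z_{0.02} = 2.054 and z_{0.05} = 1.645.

Cohen's d = |M₁ − M₂| / SD_pooled = |45.8 − 60.9| / 21.9 = 15.1 / 21.9 = 0.689.
For two independent groups with equal n: n = 2·((z_{α} + z_β) / d)².
z_{α} + z_β = 2.054 + 1.645 = 3.699.
n = 2 × (3.699 / 0.689)² = 2 × 5.369² = 2 × 28.82 = 57.6.
Round up to the next whole participant.

n = 58 per group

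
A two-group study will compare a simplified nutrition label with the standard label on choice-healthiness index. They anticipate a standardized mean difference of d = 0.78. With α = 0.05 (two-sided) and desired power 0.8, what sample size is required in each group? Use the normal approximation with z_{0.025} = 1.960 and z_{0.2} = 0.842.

For two independent groups with equal n: n = 2·((z_{α/2} + z_β) / d)².
z_{α/2} + z_β = 1.960 + 0.842 = 2.802.
n = 2 × (2.802 / 0.78)² = 2 × 3.592² = 2 × 12.90 = 25.8.
Round up to the next whole participant.

n = 26 per group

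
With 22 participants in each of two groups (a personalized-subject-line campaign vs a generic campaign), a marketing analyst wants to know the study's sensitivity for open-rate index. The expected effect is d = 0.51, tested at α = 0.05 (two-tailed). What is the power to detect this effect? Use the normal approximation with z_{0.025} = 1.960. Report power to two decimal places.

For two equal groups, power = Φ(d·√(n/2) − z_{α/2}).
d·√(n/2) = 0.51 × √(22/2) = 0.51 × 3.317 = 1.691.
z_β = 1.691 − 1.960 = -0.269.
Power = Φ(-0.269) = 0.394.

power ≈ 0.39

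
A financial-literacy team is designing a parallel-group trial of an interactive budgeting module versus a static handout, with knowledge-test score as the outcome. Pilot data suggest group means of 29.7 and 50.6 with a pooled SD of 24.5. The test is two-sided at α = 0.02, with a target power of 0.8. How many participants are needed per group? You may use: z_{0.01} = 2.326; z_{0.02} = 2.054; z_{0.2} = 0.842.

n = 28 per group

Cohen's d = |M₁ − M₂| / SD_pooled = |29.7 − 50.6| / 24.5 = 20.9 / 24.5 = 0.853.
For two independent groups with equal n: n = 2·((z_{α/2} + z_β) / d)².
z_{α/2} + z_β = 2.326 + 0.842 = 3.168.
n = 2 × (3.168 / 0.853)² = 2 × 3.714² = 2 × 13.79 = 27.6.
Round up to the next whole participant.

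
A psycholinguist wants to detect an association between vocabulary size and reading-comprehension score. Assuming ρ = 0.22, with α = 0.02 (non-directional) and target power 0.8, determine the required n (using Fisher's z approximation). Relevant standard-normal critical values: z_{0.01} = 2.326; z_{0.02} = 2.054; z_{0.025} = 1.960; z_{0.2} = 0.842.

Fisher's z: C = ½·ln((1+r)/(1−r)) = ½·ln(1.5641) = 0.2237.
n = ((z_{α/2} + z_β)/C)² + 3.
(2.326 + 0.842) / 0.2237 = 3.168 / 0.2237 = 14.162.
n = 14.162² + 3 = 200.56 + 3 = 203.6.
Round up.

n = 204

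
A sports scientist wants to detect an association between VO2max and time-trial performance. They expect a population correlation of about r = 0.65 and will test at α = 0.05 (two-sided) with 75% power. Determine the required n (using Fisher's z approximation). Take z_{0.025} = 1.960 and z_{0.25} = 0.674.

n = 15

Fisher's z: C = ½·ln((1+r)/(1−r)) = ½·ln(4.7143) = 0.7753.
n = ((z_{α/2} + z_β)/C)² + 3.
(1.960 + 0.674) / 0.7753 = 2.634 / 0.7753 = 3.397.
n = 3.397² + 3 = 11.54 + 3 = 14.5.
Round up.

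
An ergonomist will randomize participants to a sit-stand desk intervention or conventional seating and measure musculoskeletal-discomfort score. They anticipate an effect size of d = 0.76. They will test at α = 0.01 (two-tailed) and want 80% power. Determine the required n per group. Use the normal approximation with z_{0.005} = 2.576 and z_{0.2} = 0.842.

For two independent groups with equal n: n = 2·((z_{α/2} + z_β) / d)².
z_{α/2} + z_β = 2.576 + 0.842 = 3.418.
n = 2 × (3.418 / 0.76)² = 2 × 4.497² = 2 × 20.23 = 40.5.
Round up to the next whole participant.

n = 41 per group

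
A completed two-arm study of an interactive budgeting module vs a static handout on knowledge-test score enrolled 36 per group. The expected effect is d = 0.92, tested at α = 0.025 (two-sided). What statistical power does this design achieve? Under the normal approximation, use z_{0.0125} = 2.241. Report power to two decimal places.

For two equal groups, power = Φ(d·√(n/2) − z_{α/2}).
d·√(n/2) = 0.92 × √(36/2) = 0.92 × 4.243 = 3.903.
z_β = 3.903 − 2.241 = 1.662.
Power = Φ(1.662) = 0.952.

power ≈ 0.95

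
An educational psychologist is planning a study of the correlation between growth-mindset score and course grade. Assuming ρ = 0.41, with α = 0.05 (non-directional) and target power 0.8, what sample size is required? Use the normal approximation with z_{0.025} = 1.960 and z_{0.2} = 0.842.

Fisher's z: C = ½·ln((1+r)/(1−r)) = ½·ln(2.3898) = 0.4356.
n = ((z_{α/2} + z_β)/C)² + 3.
(1.960 + 0.842) / 0.4356 = 2.802 / 0.4356 = 6.433.
n = 6.433² + 3 = 41.38 + 3 = 44.4.
Round up.

n = 45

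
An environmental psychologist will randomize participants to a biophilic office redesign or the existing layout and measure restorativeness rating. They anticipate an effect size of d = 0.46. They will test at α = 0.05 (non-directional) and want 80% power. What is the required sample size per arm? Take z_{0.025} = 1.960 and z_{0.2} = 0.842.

n = 75 per group

For two independent groups with equal n: n = 2·((z_{α/2} + z_β) / d)².
z_{α/2} + z_β = 1.960 + 0.842 = 2.802.
n = 2 × (2.802 / 0.46)² = 2 × 6.091² = 2 × 37.10 = 74.2.
Round up to the next whole participant.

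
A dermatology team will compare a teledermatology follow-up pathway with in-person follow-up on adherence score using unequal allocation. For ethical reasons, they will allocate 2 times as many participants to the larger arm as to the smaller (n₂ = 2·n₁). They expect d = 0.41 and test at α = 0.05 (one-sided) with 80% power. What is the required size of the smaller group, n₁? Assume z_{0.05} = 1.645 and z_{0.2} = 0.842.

n₁ = 56

With allocation ratio k = n₂/n₁ = 2, Var(x̄₁−x̄₂) = σ²(1/n₁ + 1/(k·n₁)) = σ²·(k+1)/(k·n₁).
So n₁ = (1 + 1/k)·((z_{α} + z_β)/d)² = 1.500 × (2.487/0.41)².
n₁ = 1.500 × 36.79 = 55.2.
Round up: n₁ = 56, giving n₂ = 2 × 56 = 112.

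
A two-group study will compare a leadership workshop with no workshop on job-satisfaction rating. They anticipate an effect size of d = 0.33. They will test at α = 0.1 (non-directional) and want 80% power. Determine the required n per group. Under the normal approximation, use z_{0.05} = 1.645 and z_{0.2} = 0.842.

n = 114 per group

For two independent groups with equal n: n = 2·((z_{α/2} + z_β) / d)².
z_{α/2} + z_β = 1.645 + 0.842 = 2.487.
n = 2 × (2.487 / 0.33)² = 2 × 7.536² = 2 × 56.80 = 113.6.
Round up to the next whole participant.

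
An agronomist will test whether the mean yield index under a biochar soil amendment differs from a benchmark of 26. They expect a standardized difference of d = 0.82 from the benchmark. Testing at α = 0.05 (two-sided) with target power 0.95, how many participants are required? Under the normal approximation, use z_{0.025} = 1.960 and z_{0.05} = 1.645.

For a one-sample test: n = ((z_{α/2} + z_β) / d)².
z_{α/2} + z_β = 1.960 + 1.645 = 3.605.
n = (3.605 / 0.82)² = 4.396² = 19.33.
Round up.

n = 20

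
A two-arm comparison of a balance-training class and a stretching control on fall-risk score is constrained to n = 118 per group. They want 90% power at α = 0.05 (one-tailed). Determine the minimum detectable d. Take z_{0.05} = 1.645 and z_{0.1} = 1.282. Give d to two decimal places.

d_min ≈ 0.38

For two independent groups of n = 118 each: d_min = (z_{α} + z_β)·√(2/n).
z-sum = 1.645 + 1.282 = 2.927.
d_min = 2.927 × √(2/118) = 2.927 × 0.1302 = 0.381.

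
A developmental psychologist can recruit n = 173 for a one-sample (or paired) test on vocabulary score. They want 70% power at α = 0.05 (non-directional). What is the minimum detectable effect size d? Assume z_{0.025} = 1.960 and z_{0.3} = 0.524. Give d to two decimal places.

For a single sample (or paired design) of n = 173: d_min = (z_{α/2} + z_β)/√n.
z-sum = 1.960 + 0.524 = 2.484.
d_min = 2.484 / √173 = 2.484 / 13.153 = 0.189.

d_min ≈ 0.19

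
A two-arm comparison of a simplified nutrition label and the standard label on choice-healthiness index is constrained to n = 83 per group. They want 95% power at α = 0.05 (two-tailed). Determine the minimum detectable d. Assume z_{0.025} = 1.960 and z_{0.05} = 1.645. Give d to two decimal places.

For two independent groups of n = 83 each: d_min = (z_{α/2} + z_β)·√(2/n).
z-sum = 1.960 + 1.645 = 3.605.
d_min = 3.605 × √(2/83) = 3.605 × 0.1552 = 0.560.

d_min ≈ 0.56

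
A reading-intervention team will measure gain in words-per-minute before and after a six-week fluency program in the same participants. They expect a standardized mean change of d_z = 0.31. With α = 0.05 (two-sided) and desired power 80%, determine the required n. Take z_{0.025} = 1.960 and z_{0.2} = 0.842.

For a paired (one-sample on differences) test: n = ((z_{α/2} + z_β) / d)².
z_{α/2} + z_β = 1.960 + 0.842 = 2.802.
n = (2.802 / 0.31)² = 9.039² = 81.70.
Round up.

n = 82 pairs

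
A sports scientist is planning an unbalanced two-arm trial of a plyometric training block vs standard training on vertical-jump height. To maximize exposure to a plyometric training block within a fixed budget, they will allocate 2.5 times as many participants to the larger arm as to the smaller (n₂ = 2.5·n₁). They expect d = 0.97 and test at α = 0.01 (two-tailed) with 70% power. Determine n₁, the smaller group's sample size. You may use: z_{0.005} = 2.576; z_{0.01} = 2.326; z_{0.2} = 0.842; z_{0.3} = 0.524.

With allocation ratio k = n₂/n₁ = 2.5, Var(x̄₁−x̄₂) = σ²(1/n₁ + 1/(k·n₁)) = σ²·(k+1)/(k·n₁).
So n₁ = (1 + 1/k)·((z_{α/2} + z_β)/d)² = 1.400 × (3.100/0.97)².
n₁ = 1.400 × 10.21 = 14.3.
Round up: n₁ = 15, giving n₂ = ⌈2.5 × 15⌉ = ⌈37.5⌉ = 38.

n₁ = 15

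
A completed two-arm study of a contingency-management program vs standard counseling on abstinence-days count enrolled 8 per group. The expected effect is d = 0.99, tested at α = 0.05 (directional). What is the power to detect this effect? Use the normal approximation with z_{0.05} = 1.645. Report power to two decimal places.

power ≈ 0.63

For two equal groups, power = Φ(d·√(n/2) − z_{α}).
d·√(n/2) = 0.99 × √(8/2) = 0.99 × 2.000 = 1.980.
z_β = 1.980 − 1.645 = 0.335.
Power = Φ(0.335) = 0.631.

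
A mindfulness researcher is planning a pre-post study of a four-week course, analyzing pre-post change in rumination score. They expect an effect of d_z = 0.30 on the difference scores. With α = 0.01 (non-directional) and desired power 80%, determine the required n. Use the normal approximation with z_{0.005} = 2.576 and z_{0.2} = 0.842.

n = 130 pairs

For a paired (one-sample on differences) test: n = ((z_{α/2} + z_β) / d)².
z_{α/2} + z_β = 2.576 + 0.842 = 3.418.
n = (3.418 / 0.30)² = 11.393² = 129.81.
Round up.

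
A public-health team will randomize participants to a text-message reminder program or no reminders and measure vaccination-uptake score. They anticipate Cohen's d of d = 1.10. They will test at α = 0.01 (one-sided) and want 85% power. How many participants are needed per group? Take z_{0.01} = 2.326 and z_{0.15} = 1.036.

n = 19 per group

For two independent groups with equal n: n = 2·((z_{α} + z_β) / d)².
z_{α} + z_β = 2.326 + 1.036 = 3.362.
n = 2 × (3.362 / 1.10)² = 2 × 3.056² = 2 × 9.34 = 18.7.
Round up to the next whole participant.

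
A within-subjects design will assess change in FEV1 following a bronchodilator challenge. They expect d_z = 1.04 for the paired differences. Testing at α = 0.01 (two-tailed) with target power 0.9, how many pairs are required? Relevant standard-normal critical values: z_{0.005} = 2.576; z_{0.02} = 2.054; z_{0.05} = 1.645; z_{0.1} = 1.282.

n = 14 pairs

For a paired (one-sample on differences) test: n = ((z_{α/2} + z_β) / d)².
z_{α/2} + z_β = 2.576 + 1.282 = 3.858.
n = (3.858 / 1.04)² = 3.710² = 13.76.
Round up.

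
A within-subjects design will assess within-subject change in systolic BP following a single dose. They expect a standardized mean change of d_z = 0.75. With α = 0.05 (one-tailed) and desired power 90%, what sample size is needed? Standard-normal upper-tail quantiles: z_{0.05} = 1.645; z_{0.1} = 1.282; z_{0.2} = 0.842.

n = 16 pairs

For a paired (one-sample on differences) test: n = ((z_{α} + z_β) / d)².
z_{α} + z_β = 1.645 + 1.282 = 2.927.
n = (2.927 / 0.75)² = 3.903² = 15.23.
Round up.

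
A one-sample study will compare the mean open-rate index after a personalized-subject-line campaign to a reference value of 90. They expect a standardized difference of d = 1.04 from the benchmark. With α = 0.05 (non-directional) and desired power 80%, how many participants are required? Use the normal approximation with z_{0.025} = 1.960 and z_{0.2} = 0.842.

n = 8

For a one-sample test: n = ((z_{α/2} + z_β) / d)².
z_{α/2} + z_β = 1.960 + 0.842 = 2.802.
n = (2.802 / 1.04)² = 2.694² = 7.26.
Round up.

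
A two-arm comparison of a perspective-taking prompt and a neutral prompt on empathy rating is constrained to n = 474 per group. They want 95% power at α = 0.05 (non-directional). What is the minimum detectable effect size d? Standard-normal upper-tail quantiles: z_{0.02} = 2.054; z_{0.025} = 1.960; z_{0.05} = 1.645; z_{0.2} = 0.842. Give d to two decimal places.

For two independent groups of n = 474 each: d_min = (z_{α/2} + z_β)·√(2/n).
z-sum = 1.960 + 1.645 = 3.605.
d_min = 3.605 × √(2/474) = 3.605 × 0.0650 = 0.234.

d_min ≈ 0.23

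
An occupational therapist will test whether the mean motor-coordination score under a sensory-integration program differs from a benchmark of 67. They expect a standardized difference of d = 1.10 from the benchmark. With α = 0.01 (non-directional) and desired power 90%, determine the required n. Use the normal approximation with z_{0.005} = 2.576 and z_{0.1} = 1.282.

n = 13

For a one-sample test: n = ((z_{α/2} + z_β) / d)².
z_{α/2} + z_β = 2.576 + 1.282 = 3.858.
n = (3.858 / 1.10)² = 3.507² = 12.30.
Round up.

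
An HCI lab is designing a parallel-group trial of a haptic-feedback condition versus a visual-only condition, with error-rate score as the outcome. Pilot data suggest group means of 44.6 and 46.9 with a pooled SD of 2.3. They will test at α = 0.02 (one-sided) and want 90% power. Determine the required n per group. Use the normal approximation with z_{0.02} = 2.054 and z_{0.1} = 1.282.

Cohen's d = |M₁ − M₂| / SD_pooled = |44.6 − 46.9| / 2.3 = 2.3 / 2.3 = 1.000.
For two independent groups with equal n: n = 2·((z_{α} + z_β) / d)².
z_{α} + z_β = 2.054 + 1.282 = 3.336.
n = 2 × (3.336 / 1.000)² = 2 × 3.336² = 2 × 11.13 = 22.3.
Round up to the next whole participant.

n = 23 per group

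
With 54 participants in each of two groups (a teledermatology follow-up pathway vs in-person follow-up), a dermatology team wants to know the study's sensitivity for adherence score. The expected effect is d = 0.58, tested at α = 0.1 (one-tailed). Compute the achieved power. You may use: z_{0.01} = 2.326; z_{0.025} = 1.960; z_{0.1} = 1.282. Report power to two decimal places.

For two equal groups, power = Φ(d·√(n/2) − z_{α}).
d·√(n/2) = 0.58 × √(54/2) = 0.58 × 5.196 = 3.014.
z_β = 3.014 − 1.282 = 1.732.
Power = Φ(1.732) = 0.958.

power ≈ 0.96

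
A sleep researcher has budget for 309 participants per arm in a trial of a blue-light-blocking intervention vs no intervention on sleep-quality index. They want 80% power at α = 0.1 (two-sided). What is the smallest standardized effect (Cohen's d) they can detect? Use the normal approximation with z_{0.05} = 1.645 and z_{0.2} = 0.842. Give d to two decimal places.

d_min ≈ 0.20

For two independent groups of n = 309 each: d_min = (z_{α/2} + z_β)·√(2/n).
z-sum = 1.645 + 0.842 = 2.487.
d_min = 2.487 × √(2/309) = 2.487 × 0.0805 = 0.200.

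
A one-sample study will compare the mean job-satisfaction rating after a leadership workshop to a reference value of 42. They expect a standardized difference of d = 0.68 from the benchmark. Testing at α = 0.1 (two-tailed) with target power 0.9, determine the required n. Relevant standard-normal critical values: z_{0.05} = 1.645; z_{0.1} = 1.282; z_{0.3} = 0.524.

n = 19

For a one-sample test: n = ((z_{α/2} + z_β) / d)².
z_{α/2} + z_β = 1.645 + 1.282 = 2.927.
n = (2.927 / 0.68)² = 4.304² = 18.53.
Round up.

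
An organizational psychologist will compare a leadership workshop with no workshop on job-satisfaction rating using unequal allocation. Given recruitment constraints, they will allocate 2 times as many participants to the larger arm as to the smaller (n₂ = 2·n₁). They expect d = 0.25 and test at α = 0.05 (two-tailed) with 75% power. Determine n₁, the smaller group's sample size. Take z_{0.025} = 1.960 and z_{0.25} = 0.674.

n₁ = 167

With allocation ratio k = n₂/n₁ = 2, Var(x̄₁−x̄₂) = σ²(1/n₁ + 1/(k·n₁)) = σ²·(k+1)/(k·n₁).
So n₁ = (1 + 1/k)·((z_{α/2} + z_β)/d)² = 1.500 × (2.634/0.25)².
n₁ = 1.500 × 111.01 = 166.5.
Round up: n₁ = 167, giving n₂ = 2 × 167 = 334.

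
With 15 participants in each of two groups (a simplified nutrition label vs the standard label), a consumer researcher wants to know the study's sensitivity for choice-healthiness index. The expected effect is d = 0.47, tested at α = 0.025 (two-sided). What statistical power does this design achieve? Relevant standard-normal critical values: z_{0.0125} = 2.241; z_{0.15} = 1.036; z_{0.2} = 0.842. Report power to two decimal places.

For two equal groups, power = Φ(d·√(n/2) − z_{α/2}).
d·√(n/2) = 0.47 × √(15/2) = 0.47 × 2.739 = 1.287.
z_β = 1.287 − 2.241 = -0.954.
Power = Φ(-0.954) = 0.170.

power ≈ 0.17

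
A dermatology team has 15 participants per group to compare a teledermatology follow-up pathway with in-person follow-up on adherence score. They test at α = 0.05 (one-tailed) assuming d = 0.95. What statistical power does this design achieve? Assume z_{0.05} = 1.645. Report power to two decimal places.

For two equal groups, power = Φ(d·√(n/2) − z_{α}).
d·√(n/2) = 0.95 × √(15/2) = 0.95 × 2.739 = 2.602.
z_β = 2.602 − 1.645 = 0.957.
Power = Φ(0.957) = 0.831.

power ≈ 0.83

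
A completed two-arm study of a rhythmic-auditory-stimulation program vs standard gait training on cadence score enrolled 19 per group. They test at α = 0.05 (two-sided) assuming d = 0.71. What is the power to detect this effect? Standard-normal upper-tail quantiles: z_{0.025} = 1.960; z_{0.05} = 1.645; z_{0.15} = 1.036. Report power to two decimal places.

power ≈ 0.59

For two equal groups, power = Φ(d·√(n/2) − z_{α/2}).
d·√(n/2) = 0.71 × √(19/2) = 0.71 × 3.082 = 2.188.
z_β = 2.188 − 1.960 = 0.228.
Power = Φ(0.228) = 0.590.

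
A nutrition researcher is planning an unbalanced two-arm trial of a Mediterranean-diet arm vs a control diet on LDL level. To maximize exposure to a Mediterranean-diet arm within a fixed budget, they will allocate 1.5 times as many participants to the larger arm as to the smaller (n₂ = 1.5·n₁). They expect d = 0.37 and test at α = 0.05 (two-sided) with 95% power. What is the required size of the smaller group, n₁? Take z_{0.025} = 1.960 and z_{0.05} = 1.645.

n₁ = 159

With allocation ratio k = n₂/n₁ = 1.5, Var(x̄₁−x̄₂) = σ²(1/n₁ + 1/(k·n₁)) = σ²·(k+1)/(k·n₁).
So n₁ = (1 + 1/k)·((z_{α/2} + z_β)/d)² = 1.667 × (3.605/0.37)².
n₁ = 1.667 × 94.93 = 158.2.
Round up: n₁ = 159, giving n₂ = ⌈1.5 × 159⌉ = ⌈238.5⌉ = 239.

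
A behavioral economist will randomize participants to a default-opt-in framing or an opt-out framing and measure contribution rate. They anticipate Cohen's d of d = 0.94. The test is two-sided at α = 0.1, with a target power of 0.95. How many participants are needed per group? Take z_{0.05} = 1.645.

n = 25 per group

For two independent groups with equal n: n = 2·((z_{α/2} + z_β) / d)².
z_{α/2} + z_β = 1.645 + 1.645 = 3.290.
n = 2 × (3.290 / 0.94)² = 2 × 3.500² = 2 × 12.25 = 24.5.
Round up to the next whole participant.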